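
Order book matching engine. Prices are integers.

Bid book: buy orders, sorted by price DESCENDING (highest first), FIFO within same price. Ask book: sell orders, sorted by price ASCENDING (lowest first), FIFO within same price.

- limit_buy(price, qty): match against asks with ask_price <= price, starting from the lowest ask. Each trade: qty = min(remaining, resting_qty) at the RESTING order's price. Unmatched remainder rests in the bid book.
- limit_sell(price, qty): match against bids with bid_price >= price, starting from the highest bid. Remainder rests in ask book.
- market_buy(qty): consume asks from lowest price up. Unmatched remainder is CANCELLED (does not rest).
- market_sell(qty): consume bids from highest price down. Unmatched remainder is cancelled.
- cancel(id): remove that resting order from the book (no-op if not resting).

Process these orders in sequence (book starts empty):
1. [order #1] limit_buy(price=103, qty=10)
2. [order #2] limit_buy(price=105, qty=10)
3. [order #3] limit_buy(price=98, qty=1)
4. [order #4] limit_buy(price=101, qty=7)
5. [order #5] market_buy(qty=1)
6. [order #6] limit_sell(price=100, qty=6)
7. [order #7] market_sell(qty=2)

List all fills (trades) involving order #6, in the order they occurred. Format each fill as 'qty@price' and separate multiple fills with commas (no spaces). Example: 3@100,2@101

After op 1 [order #1] limit_buy(price=103, qty=10): fills=none; bids=[#1:10@103] asks=[-]
After op 2 [order #2] limit_buy(price=105, qty=10): fills=none; bids=[#2:10@105 #1:10@103] asks=[-]
After op 3 [order #3] limit_buy(price=98, qty=1): fills=none; bids=[#2:10@105 #1:10@103 #3:1@98] asks=[-]
After op 4 [order #4] limit_buy(price=101, qty=7): fills=none; bids=[#2:10@105 #1:10@103 #4:7@101 #3:1@98] asks=[-]
After op 5 [order #5] market_buy(qty=1): fills=none; bids=[#2:10@105 #1:10@103 #4:7@101 #3:1@98] asks=[-]
After op 6 [order #6] limit_sell(price=100, qty=6): fills=#2x#6:6@105; bids=[#2:4@105 #1:10@103 #4:7@101 #3:1@98] asks=[-]
After op 7 [order #7] market_sell(qty=2): fills=#2x#7:2@105; bids=[#2:2@105 #1:10@103 #4:7@101 #3:1@98] asks=[-]

Answer: 6@105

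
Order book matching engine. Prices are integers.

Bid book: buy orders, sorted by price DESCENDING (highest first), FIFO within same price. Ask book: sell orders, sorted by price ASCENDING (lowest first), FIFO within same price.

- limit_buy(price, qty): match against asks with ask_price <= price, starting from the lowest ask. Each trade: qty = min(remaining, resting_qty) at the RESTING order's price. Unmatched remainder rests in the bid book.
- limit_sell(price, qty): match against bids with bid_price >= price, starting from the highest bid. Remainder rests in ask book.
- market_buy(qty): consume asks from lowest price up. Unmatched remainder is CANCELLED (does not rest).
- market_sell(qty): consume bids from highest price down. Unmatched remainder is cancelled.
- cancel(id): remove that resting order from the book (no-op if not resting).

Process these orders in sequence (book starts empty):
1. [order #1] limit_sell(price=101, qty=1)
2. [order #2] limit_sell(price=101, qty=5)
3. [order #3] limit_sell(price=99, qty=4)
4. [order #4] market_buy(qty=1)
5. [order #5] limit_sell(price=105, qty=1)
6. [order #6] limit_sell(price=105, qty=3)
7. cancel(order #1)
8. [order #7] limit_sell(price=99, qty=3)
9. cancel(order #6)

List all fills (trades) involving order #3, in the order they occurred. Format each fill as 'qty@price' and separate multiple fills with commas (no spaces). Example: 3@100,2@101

After op 1 [order #1] limit_sell(price=101, qty=1): fills=none; bids=[-] asks=[#1:1@101]
After op 2 [order #2] limit_sell(price=101, qty=5): fills=none; bids=[-] asks=[#1:1@101 #2:5@101]
After op 3 [order #3] limit_sell(price=99, qty=4): fills=none; bids=[-] asks=[#3:4@99 #1:1@101 #2:5@101]
After op 4 [order #4] market_buy(qty=1): fills=#4x#3:1@99; bids=[-] asks=[#3:3@99 #1:1@101 #2:5@101]
After op 5 [order #5] limit_sell(price=105, qty=1): fills=none; bids=[-] asks=[#3:3@99 #1:1@101 #2:5@101 #5:1@105]
After op 6 [order #6] limit_sell(price=105, qty=3): fills=none; bids=[-] asks=[#3:3@99 #1:1@101 #2:5@101 #5:1@105 #6:3@105]
After op 7 cancel(order #1): fills=none; bids=[-] asks=[#3:3@99 #2:5@101 #5:1@105 #6:3@105]
After op 8 [order #7] limit_sell(price=99, qty=3): fills=none; bids=[-] asks=[#3:3@99 #7:3@99 #2:5@101 #5:1@105 #6:3@105]
After op 9 cancel(order #6): fills=none; bids=[-] asks=[#3:3@99 #7:3@99 #2:5@101 #5:1@105]

Answer: 1@99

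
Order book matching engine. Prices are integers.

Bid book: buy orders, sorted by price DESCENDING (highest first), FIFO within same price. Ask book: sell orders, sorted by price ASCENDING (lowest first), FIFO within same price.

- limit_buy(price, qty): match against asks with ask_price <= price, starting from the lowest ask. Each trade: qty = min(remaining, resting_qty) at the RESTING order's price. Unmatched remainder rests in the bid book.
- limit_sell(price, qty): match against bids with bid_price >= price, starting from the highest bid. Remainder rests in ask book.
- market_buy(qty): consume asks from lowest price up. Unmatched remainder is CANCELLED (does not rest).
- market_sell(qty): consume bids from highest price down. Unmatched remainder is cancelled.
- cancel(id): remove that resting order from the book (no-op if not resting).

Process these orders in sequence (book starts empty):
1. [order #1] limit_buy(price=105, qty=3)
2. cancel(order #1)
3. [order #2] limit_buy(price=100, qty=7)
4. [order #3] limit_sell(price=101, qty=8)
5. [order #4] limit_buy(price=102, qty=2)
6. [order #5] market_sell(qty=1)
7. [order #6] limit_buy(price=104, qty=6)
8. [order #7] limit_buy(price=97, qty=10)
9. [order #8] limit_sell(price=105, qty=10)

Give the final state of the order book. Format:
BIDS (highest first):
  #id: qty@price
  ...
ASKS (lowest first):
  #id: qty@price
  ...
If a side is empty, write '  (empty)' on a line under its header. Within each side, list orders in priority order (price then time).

After op 1 [order #1] limit_buy(price=105, qty=3): fills=none; bids=[#1:3@105] asks=[-]
After op 2 cancel(order #1): fills=none; bids=[-] asks=[-]
After op 3 [order #2] limit_buy(price=100, qty=7): fills=none; bids=[#2:7@100] asks=[-]
After op 4 [order #3] limit_sell(price=101, qty=8): fills=none; bids=[#2:7@100] asks=[#3:8@101]
After op 5 [order #4] limit_buy(price=102, qty=2): fills=#4x#3:2@101; bids=[#2:7@100] asks=[#3:6@101]
After op 6 [order #5] market_sell(qty=1): fills=#2x#5:1@100; bids=[#2:6@100] asks=[#3:6@101]
After op 7 [order #6] limit_buy(price=104, qty=6): fills=#6x#3:6@101; bids=[#2:6@100] asks=[-]
After op 8 [order #7] limit_buy(price=97, qty=10): fills=none; bids=[#2:6@100 #7:10@97] asks=[-]
After op 9 [order #8] limit_sell(price=105, qty=10): fills=none; bids=[#2:6@100 #7:10@97] asks=[#8:10@105]

Answer: BIDS (highest first):
  #2: 6@100
  #7: 10@97
ASKS (lowest first):
  #8: 10@105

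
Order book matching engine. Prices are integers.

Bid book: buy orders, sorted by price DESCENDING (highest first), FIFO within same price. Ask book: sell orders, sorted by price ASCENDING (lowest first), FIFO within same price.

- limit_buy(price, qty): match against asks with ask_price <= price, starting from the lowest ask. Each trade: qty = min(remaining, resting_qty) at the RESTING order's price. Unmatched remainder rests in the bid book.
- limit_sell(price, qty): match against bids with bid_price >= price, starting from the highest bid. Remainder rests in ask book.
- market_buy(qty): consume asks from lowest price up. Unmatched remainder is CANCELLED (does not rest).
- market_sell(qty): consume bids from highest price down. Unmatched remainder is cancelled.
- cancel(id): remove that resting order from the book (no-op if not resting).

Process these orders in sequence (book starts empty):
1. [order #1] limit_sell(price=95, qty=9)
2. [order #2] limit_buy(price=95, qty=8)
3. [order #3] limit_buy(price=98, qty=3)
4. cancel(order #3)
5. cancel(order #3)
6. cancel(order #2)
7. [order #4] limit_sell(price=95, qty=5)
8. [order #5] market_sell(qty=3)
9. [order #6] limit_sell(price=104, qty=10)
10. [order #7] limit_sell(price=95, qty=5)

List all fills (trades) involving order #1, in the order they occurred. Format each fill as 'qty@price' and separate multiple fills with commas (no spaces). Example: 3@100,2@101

Answer: 8@95,1@95

Derivation:
After op 1 [order #1] limit_sell(price=95, qty=9): fills=none; bids=[-] asks=[#1:9@95]
After op 2 [order #2] limit_buy(price=95, qty=8): fills=#2x#1:8@95; bids=[-] asks=[#1:1@95]
After op 3 [order #3] limit_buy(price=98, qty=3): fills=#3x#1:1@95; bids=[#3:2@98] asks=[-]
After op 4 cancel(order #3): fills=none; bids=[-] asks=[-]
After op 5 cancel(order #3): fills=none; bids=[-] asks=[-]
After op 6 cancel(order #2): fills=none; bids=[-] asks=[-]
After op 7 [order #4] limit_sell(price=95, qty=5): fills=none; bids=[-] asks=[#4:5@95]
After op 8 [order #5] market_sell(qty=3): fills=none; bids=[-] asks=[#4:5@95]
After op 9 [order #6] limit_sell(price=104, qty=10): fills=none; bids=[-] asks=[#4:5@95 #6:10@104]
After op 10 [order #7] limit_sell(price=95, qty=5): fills=none; bids=[-] asks=[#4:5@95 #7:5@95 #6:10@104]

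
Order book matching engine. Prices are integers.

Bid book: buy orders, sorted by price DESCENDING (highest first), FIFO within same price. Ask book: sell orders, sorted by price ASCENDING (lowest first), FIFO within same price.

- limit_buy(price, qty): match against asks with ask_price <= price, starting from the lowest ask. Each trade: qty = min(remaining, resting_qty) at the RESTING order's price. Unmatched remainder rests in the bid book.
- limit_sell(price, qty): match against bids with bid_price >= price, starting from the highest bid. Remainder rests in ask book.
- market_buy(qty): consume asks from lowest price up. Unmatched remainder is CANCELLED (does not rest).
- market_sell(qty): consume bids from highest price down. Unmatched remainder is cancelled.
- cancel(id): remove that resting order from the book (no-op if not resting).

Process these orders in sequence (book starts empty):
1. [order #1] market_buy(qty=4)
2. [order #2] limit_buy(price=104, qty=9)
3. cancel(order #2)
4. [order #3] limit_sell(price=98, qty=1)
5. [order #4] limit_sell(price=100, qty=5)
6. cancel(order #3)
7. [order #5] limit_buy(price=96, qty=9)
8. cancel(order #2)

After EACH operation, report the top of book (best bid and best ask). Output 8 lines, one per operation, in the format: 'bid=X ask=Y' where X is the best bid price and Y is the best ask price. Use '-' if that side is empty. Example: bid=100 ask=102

Answer: bid=- ask=-
bid=104 ask=-
bid=- ask=-
bid=- ask=98
bid=- ask=98
bid=- ask=100
bid=96 ask=100
bid=96 ask=100

Derivation:
After op 1 [order #1] market_buy(qty=4): fills=none; bids=[-] asks=[-]
After op 2 [order #2] limit_buy(price=104, qty=9): fills=none; bids=[#2:9@104] asks=[-]
After op 3 cancel(order #2): fills=none; bids=[-] asks=[-]
After op 4 [order #3] limit_sell(price=98, qty=1): fills=none; bids=[-] asks=[#3:1@98]
After op 5 [order #4] limit_sell(price=100, qty=5): fills=none; bids=[-] asks=[#3:1@98 #4:5@100]
After op 6 cancel(order #3): fills=none; bids=[-] asks=[#4:5@100]
After op 7 [order #5] limit_buy(price=96, qty=9): fills=none; bids=[#5:9@96] asks=[#4:5@100]
After op 8 cancel(order #2): fills=none; bids=[#5:9@96] asks=[#4:5@100]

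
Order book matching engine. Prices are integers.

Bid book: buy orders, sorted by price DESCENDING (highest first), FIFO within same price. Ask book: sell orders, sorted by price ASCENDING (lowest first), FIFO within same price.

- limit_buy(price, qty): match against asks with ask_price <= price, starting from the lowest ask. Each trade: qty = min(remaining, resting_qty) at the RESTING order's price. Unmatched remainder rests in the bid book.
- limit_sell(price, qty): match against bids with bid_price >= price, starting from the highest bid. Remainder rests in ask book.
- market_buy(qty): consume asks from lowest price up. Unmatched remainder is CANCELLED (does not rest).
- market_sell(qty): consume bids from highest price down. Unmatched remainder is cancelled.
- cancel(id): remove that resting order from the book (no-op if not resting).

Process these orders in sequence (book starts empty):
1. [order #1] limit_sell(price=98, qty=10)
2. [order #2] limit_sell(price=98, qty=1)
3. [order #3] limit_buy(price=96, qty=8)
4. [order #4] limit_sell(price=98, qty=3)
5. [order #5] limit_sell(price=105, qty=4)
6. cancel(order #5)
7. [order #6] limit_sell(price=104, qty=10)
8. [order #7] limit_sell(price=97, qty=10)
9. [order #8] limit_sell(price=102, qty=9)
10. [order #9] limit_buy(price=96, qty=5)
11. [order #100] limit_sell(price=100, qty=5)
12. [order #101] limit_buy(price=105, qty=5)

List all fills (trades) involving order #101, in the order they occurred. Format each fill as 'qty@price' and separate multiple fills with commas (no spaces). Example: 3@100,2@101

Answer: 5@97

Derivation:
After op 1 [order #1] limit_sell(price=98, qty=10): fills=none; bids=[-] asks=[#1:10@98]
After op 2 [order #2] limit_sell(price=98, qty=1): fills=none; bids=[-] asks=[#1:10@98 #2:1@98]
After op 3 [order #3] limit_buy(price=96, qty=8): fills=none; bids=[#3:8@96] asks=[#1:10@98 #2:1@98]
After op 4 [order #4] limit_sell(price=98, qty=3): fills=none; bids=[#3:8@96] asks=[#1:10@98 #2:1@98 #4:3@98]
After op 5 [order #5] limit_sell(price=105, qty=4): fills=none; bids=[#3:8@96] asks=[#1:10@98 #2:1@98 #4:3@98 #5:4@105]
After op 6 cancel(order #5): fills=none; bids=[#3:8@96] asks=[#1:10@98 #2:1@98 #4:3@98]
After op 7 [order #6] limit_sell(price=104, qty=10): fills=none; bids=[#3:8@96] asks=[#1:10@98 #2:1@98 #4:3@98 #6:10@104]
After op 8 [order #7] limit_sell(price=97, qty=10): fills=none; bids=[#3:8@96] asks=[#7:10@97 #1:10@98 #2:1@98 #4:3@98 #6:10@104]
After op 9 [order #8] limit_sell(price=102, qty=9): fills=none; bids=[#3:8@96] asks=[#7:10@97 #1:10@98 #2:1@98 #4:3@98 #8:9@102 #6:10@104]
After op 10 [order #9] limit_buy(price=96, qty=5): fills=none; bids=[#3:8@96 #9:5@96] asks=[#7:10@97 #1:10@98 #2:1@98 #4:3@98 #8:9@102 #6:10@104]
After op 11 [order #100] limit_sell(price=100, qty=5): fills=none; bids=[#3:8@96 #9:5@96] asks=[#7:10@97 #1:10@98 #2:1@98 #4:3@98 #100:5@100 #8:9@102 #6:10@104]
After op 12 [order #101] limit_buy(price=105, qty=5): fills=#101x#7:5@97; bids=[#3:8@96 #9:5@96] asks=[#7:5@97 #1:10@98 #2:1@98 #4:3@98 #100:5@100 #8:9@102 #6:10@104]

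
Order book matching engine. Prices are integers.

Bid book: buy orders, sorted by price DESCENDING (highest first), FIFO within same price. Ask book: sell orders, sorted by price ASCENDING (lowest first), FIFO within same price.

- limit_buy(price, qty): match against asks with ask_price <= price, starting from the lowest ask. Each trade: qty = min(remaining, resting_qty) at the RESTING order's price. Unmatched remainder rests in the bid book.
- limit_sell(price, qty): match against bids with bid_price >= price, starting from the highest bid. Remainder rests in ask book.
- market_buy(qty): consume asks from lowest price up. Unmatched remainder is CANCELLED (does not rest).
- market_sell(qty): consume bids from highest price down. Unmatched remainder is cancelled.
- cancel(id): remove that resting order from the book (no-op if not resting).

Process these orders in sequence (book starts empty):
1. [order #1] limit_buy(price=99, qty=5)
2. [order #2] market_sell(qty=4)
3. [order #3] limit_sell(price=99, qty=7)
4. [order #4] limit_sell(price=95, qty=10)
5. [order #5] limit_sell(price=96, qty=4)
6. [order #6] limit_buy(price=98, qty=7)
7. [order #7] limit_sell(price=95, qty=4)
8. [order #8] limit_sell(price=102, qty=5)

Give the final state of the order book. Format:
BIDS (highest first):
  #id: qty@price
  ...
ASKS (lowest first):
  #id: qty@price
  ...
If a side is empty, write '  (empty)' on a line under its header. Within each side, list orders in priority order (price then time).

Answer: BIDS (highest first):
  (empty)
ASKS (lowest first):
  #4: 3@95
  #7: 4@95
  #5: 4@96
  #3: 6@99
  #8: 5@102

Derivation:
After op 1 [order #1] limit_buy(price=99, qty=5): fills=none; bids=[#1:5@99] asks=[-]
After op 2 [order #2] market_sell(qty=4): fills=#1x#2:4@99; bids=[#1:1@99] asks=[-]
After op 3 [order #3] limit_sell(price=99, qty=7): fills=#1x#3:1@99; bids=[-] asks=[#3:6@99]
After op 4 [order #4] limit_sell(price=95, qty=10): fills=none; bids=[-] asks=[#4:10@95 #3:6@99]
After op 5 [order #5] limit_sell(price=96, qty=4): fills=none; bids=[-] asks=[#4:10@95 #5:4@96 #3:6@99]
After op 6 [order #6] limit_buy(price=98, qty=7): fills=#6x#4:7@95; bids=[-] asks=[#4:3@95 #5:4@96 #3:6@99]
After op 7 [order #7] limit_sell(price=95, qty=4): fills=none; bids=[-] asks=[#4:3@95 #7:4@95 #5:4@96 #3:6@99]
After op 8 [order #8] limit_sell(price=102, qty=5): fills=none; bids=[-] asks=[#4:3@95 #7:4@95 #5:4@96 #3:6@99 #8:5@102]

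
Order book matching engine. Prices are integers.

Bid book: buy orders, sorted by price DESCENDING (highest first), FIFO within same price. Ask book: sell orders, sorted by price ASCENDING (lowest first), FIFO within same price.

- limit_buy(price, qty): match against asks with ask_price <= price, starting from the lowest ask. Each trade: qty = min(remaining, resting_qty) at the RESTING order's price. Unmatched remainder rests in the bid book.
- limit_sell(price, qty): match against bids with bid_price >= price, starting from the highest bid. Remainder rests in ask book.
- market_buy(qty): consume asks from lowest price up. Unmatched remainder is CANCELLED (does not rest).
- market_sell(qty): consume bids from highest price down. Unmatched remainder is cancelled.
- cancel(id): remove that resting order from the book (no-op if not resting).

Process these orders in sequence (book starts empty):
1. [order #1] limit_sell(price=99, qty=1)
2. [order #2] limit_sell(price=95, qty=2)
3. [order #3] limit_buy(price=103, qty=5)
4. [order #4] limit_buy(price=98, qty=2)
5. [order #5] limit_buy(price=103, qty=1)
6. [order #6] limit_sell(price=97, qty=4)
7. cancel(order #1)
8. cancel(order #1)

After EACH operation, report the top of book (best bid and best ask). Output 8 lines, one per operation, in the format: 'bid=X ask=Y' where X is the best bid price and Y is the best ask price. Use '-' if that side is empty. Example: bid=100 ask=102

After op 1 [order #1] limit_sell(price=99, qty=1): fills=none; bids=[-] asks=[#1:1@99]
After op 2 [order #2] limit_sell(price=95, qty=2): fills=none; bids=[-] asks=[#2:2@95 #1:1@99]
After op 3 [order #3] limit_buy(price=103, qty=5): fills=#3x#2:2@95 #3x#1:1@99; bids=[#3:2@103] asks=[-]
After op 4 [order #4] limit_buy(price=98, qty=2): fills=none; bids=[#3:2@103 #4:2@98] asks=[-]
After op 5 [order #5] limit_buy(price=103, qty=1): fills=none; bids=[#3:2@103 #5:1@103 #4:2@98] asks=[-]
After op 6 [order #6] limit_sell(price=97, qty=4): fills=#3x#6:2@103 #5x#6:1@103 #4x#6:1@98; bids=[#4:1@98] asks=[-]
After op 7 cancel(order #1): fills=none; bids=[#4:1@98] asks=[-]
After op 8 cancel(order #1): fills=none; bids=[#4:1@98] asks=[-]

Answer: bid=- ask=99
bid=- ask=95
bid=103 ask=-
bid=103 ask=-
bid=103 ask=-
bid=98 ask=-
bid=98 ask=-
bid=98 ask=-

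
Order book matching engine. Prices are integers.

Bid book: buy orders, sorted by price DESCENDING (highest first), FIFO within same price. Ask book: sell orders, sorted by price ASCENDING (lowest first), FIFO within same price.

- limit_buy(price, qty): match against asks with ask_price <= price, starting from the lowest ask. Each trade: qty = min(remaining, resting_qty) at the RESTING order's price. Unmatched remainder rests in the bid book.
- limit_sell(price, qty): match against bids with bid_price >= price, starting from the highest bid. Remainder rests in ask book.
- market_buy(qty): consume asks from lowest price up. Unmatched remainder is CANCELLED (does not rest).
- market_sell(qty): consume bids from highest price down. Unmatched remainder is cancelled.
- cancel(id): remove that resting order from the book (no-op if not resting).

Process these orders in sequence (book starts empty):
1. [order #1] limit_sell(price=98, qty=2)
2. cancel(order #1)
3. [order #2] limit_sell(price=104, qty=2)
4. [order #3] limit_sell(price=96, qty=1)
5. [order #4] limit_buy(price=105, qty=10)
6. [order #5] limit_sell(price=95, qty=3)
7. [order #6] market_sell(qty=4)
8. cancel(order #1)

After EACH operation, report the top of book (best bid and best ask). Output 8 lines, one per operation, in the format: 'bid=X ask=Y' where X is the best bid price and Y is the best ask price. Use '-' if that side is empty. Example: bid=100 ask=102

Answer: bid=- ask=98
bid=- ask=-
bid=- ask=104
bid=- ask=96
bid=105 ask=-
bid=105 ask=-
bid=- ask=-
bid=- ask=-

Derivation:
After op 1 [order #1] limit_sell(price=98, qty=2): fills=none; bids=[-] asks=[#1:2@98]
After op 2 cancel(order #1): fills=none; bids=[-] asks=[-]
After op 3 [order #2] limit_sell(price=104, qty=2): fills=none; bids=[-] asks=[#2:2@104]
After op 4 [order #3] limit_sell(price=96, qty=1): fills=none; bids=[-] asks=[#3:1@96 #2:2@104]
After op 5 [order #4] limit_buy(price=105, qty=10): fills=#4x#3:1@96 #4x#2:2@104; bids=[#4:7@105] asks=[-]
After op 6 [order #5] limit_sell(price=95, qty=3): fills=#4x#5:3@105; bids=[#4:4@105] asks=[-]
After op 7 [order #6] market_sell(qty=4): fills=#4x#6:4@105; bids=[-] asks=[-]
After op 8 cancel(order #1): fills=none; bids=[-] asks=[-]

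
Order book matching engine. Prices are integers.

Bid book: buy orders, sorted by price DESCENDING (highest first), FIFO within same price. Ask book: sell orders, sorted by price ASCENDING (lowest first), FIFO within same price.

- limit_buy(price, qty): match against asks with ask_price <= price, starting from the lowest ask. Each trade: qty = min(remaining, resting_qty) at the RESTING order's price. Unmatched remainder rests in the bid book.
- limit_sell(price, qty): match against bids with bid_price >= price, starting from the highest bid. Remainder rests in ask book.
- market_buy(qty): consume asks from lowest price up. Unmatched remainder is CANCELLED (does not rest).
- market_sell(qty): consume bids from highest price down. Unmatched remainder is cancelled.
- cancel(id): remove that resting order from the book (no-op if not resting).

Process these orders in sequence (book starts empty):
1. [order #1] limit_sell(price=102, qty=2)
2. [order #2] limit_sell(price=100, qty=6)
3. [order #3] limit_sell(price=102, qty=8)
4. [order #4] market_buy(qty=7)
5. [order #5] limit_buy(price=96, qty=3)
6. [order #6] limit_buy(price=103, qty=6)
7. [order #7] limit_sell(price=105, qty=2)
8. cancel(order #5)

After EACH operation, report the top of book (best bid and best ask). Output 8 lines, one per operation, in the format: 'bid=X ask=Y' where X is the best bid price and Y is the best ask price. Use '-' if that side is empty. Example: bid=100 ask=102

Answer: bid=- ask=102
bid=- ask=100
bid=- ask=100
bid=- ask=102
bid=96 ask=102
bid=96 ask=102
bid=96 ask=102
bid=- ask=102

Derivation:
After op 1 [order #1] limit_sell(price=102, qty=2): fills=none; bids=[-] asks=[#1:2@102]
After op 2 [order #2] limit_sell(price=100, qty=6): fills=none; bids=[-] asks=[#2:6@100 #1:2@102]
After op 3 [order #3] limit_sell(price=102, qty=8): fills=none; bids=[-] asks=[#2:6@100 #1:2@102 #3:8@102]
After op 4 [order #4] market_buy(qty=7): fills=#4x#2:6@100 #4x#1:1@102; bids=[-] asks=[#1:1@102 #3:8@102]
After op 5 [order #5] limit_buy(price=96, qty=3): fills=none; bids=[#5:3@96] asks=[#1:1@102 #3:8@102]
After op 6 [order #6] limit_buy(price=103, qty=6): fills=#6x#1:1@102 #6x#3:5@102; bids=[#5:3@96] asks=[#3:3@102]
After op 7 [order #7] limit_sell(price=105, qty=2): fills=none; bids=[#5:3@96] asks=[#3:3@102 #7:2@105]
After op 8 cancel(order #5): fills=none; bids=[-] asks=[#3:3@102 #7:2@105]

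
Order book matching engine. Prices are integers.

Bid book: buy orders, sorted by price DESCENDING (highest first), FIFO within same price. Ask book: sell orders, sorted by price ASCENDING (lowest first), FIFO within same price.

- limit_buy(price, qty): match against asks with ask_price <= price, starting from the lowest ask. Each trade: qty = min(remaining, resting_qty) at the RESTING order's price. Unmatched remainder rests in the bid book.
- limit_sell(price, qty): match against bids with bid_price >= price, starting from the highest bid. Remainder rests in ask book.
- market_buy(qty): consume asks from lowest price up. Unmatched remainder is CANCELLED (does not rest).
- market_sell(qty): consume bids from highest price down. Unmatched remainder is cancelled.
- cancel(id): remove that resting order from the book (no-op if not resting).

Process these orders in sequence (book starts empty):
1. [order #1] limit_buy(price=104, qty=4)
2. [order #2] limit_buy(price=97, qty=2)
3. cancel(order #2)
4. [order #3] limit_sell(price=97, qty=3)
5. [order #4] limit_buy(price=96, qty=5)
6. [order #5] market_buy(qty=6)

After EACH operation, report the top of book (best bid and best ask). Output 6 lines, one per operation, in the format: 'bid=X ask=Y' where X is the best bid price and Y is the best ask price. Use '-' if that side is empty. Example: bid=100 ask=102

After op 1 [order #1] limit_buy(price=104, qty=4): fills=none; bids=[#1:4@104] asks=[-]
After op 2 [order #2] limit_buy(price=97, qty=2): fills=none; bids=[#1:4@104 #2:2@97] asks=[-]
After op 3 cancel(order #2): fills=none; bids=[#1:4@104] asks=[-]
After op 4 [order #3] limit_sell(price=97, qty=3): fills=#1x#3:3@104; bids=[#1:1@104] asks=[-]
After op 5 [order #4] limit_buy(price=96, qty=5): fills=none; bids=[#1:1@104 #4:5@96] asks=[-]
After op 6 [order #5] market_buy(qty=6): fills=none; bids=[#1:1@104 #4:5@96] asks=[-]

Answer: bid=104 ask=-
bid=104 ask=-
bid=104 ask=-
bid=104 ask=-
bid=104 ask=-
bid=104 ask=-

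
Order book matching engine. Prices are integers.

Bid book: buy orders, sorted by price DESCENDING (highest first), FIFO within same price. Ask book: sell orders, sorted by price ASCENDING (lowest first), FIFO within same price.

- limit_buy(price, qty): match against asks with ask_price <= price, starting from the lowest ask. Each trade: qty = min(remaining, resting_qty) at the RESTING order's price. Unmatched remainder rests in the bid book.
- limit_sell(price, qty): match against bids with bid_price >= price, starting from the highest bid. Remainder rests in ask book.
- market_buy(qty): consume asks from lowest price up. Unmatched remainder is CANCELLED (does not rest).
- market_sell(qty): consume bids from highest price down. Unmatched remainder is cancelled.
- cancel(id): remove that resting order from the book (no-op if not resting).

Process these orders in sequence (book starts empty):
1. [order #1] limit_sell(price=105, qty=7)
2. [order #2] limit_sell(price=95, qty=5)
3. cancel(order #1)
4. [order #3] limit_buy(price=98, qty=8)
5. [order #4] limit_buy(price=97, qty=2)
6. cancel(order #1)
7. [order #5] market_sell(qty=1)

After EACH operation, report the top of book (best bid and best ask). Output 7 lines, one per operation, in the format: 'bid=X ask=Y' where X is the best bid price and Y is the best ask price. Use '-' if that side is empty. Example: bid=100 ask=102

Answer: bid=- ask=105
bid=- ask=95
bid=- ask=95
bid=98 ask=-
bid=98 ask=-
bid=98 ask=-
bid=98 ask=-

Derivation:
After op 1 [order #1] limit_sell(price=105, qty=7): fills=none; bids=[-] asks=[#1:7@105]
After op 2 [order #2] limit_sell(price=95, qty=5): fills=none; bids=[-] asks=[#2:5@95 #1:7@105]
After op 3 cancel(order #1): fills=none; bids=[-] asks=[#2:5@95]
After op 4 [order #3] limit_buy(price=98, qty=8): fills=#3x#2:5@95; bids=[#3:3@98] asks=[-]
After op 5 [order #4] limit_buy(price=97, qty=2): fills=none; bids=[#3:3@98 #4:2@97] asks=[-]
After op 6 cancel(order #1): fills=none; bids=[#3:3@98 #4:2@97] asks=[-]
After op 7 [order #5] market_sell(qty=1): fills=#3x#5:1@98; bids=[#3:2@98 #4:2@97] asks=[-]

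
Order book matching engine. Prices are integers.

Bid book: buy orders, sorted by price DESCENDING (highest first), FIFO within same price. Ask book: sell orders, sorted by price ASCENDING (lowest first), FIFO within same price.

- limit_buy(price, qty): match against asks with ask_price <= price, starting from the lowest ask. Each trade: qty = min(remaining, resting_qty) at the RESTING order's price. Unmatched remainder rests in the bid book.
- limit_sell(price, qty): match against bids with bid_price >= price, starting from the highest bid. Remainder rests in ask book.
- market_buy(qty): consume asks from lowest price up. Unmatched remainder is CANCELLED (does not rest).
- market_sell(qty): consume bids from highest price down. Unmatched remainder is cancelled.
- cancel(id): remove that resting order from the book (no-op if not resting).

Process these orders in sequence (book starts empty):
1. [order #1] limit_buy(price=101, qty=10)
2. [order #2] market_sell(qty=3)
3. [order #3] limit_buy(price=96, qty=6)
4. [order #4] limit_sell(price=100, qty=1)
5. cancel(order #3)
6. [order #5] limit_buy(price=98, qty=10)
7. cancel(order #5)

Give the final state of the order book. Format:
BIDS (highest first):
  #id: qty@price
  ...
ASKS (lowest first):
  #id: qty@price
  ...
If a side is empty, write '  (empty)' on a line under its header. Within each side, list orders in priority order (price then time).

Answer: BIDS (highest first):
  #1: 6@101
ASKS (lowest first):
  (empty)

Derivation:
After op 1 [order #1] limit_buy(price=101, qty=10): fills=none; bids=[#1:10@101] asks=[-]
After op 2 [order #2] market_sell(qty=3): fills=#1x#2:3@101; bids=[#1:7@101] asks=[-]
After op 3 [order #3] limit_buy(price=96, qty=6): fills=none; bids=[#1:7@101 #3:6@96] asks=[-]
After op 4 [order #4] limit_sell(price=100, qty=1): fills=#1x#4:1@101; bids=[#1:6@101 #3:6@96] asks=[-]
After op 5 cancel(order #3): fills=none; bids=[#1:6@101] asks=[-]
After op 6 [order #5] limit_buy(price=98, qty=10): fills=none; bids=[#1:6@101 #5:10@98] asks=[-]
After op 7 cancel(order #5): fills=none; bids=[#1:6@101] asks=[-]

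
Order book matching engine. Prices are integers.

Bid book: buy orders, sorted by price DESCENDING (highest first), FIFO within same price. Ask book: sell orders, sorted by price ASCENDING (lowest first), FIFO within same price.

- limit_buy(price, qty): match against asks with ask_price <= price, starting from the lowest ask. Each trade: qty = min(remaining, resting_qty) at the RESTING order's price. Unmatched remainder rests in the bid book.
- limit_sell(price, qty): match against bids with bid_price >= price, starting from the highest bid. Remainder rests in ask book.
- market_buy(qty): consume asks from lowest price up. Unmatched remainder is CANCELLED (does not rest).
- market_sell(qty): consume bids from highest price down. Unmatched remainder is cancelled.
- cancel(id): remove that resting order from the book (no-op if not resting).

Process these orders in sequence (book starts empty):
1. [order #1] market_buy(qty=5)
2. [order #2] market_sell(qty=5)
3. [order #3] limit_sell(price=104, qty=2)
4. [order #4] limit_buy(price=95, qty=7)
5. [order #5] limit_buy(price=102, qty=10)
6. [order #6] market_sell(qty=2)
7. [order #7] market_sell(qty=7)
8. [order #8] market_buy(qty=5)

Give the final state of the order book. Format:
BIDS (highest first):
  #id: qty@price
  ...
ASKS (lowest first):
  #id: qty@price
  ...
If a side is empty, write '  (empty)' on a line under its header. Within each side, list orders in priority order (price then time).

After op 1 [order #1] market_buy(qty=5): fills=none; bids=[-] asks=[-]
After op 2 [order #2] market_sell(qty=5): fills=none; bids=[-] asks=[-]
After op 3 [order #3] limit_sell(price=104, qty=2): fills=none; bids=[-] asks=[#3:2@104]
After op 4 [order #4] limit_buy(price=95, qty=7): fills=none; bids=[#4:7@95] asks=[#3:2@104]
After op 5 [order #5] limit_buy(price=102, qty=10): fills=none; bids=[#5:10@102 #4:7@95] asks=[#3:2@104]
After op 6 [order #6] market_sell(qty=2): fills=#5x#6:2@102; bids=[#5:8@102 #4:7@95] asks=[#3:2@104]
After op 7 [order #7] market_sell(qty=7): fills=#5x#7:7@102; bids=[#5:1@102 #4:7@95] asks=[#3:2@104]
After op 8 [order #8] market_buy(qty=5): fills=#8x#3:2@104; bids=[#5:1@102 #4:7@95] asks=[-]

Answer: BIDS (highest first):
  #5: 1@102
  #4: 7@95
ASKS (lowest first):
  (empty)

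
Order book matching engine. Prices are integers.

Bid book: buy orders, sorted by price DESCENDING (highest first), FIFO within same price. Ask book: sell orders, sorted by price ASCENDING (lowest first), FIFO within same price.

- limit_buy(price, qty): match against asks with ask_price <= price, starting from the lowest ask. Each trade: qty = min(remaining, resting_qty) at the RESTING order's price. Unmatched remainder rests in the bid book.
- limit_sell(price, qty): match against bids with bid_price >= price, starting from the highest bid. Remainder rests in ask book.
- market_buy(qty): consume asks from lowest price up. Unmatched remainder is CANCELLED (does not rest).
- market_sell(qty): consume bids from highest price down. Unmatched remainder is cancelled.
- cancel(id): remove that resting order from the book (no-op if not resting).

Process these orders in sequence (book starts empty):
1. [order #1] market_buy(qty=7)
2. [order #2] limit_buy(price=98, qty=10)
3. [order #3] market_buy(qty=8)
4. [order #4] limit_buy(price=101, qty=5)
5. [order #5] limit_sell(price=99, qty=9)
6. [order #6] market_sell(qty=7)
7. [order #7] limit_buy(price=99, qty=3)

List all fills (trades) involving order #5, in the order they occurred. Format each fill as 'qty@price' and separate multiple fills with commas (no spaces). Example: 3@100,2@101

After op 1 [order #1] market_buy(qty=7): fills=none; bids=[-] asks=[-]
After op 2 [order #2] limit_buy(price=98, qty=10): fills=none; bids=[#2:10@98] asks=[-]
After op 3 [order #3] market_buy(qty=8): fills=none; bids=[#2:10@98] asks=[-]
After op 4 [order #4] limit_buy(price=101, qty=5): fills=none; bids=[#4:5@101 #2:10@98] asks=[-]
After op 5 [order #5] limit_sell(price=99, qty=9): fills=#4x#5:5@101; bids=[#2:10@98] asks=[#5:4@99]
After op 6 [order #6] market_sell(qty=7): fills=#2x#6:7@98; bids=[#2:3@98] asks=[#5:4@99]
After op 7 [order #7] limit_buy(price=99, qty=3): fills=#7x#5:3@99; bids=[#2:3@98] asks=[#5:1@99]

Answer: 5@101,3@99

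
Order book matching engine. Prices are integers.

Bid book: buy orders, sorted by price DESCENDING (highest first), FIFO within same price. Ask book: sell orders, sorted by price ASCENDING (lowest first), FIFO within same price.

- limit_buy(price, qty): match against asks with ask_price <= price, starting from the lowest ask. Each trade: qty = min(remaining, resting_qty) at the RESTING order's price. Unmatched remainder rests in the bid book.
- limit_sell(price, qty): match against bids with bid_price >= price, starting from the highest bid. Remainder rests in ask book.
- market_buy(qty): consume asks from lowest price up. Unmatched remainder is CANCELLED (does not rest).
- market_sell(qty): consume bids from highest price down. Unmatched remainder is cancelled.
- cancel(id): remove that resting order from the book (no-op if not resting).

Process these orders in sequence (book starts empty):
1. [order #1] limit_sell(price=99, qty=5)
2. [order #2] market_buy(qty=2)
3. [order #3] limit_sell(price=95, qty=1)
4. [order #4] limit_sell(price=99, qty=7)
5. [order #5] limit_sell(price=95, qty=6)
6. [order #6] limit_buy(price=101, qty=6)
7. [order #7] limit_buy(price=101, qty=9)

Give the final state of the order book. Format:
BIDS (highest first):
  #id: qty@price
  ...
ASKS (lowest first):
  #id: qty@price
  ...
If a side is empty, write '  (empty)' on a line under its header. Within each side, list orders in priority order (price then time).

After op 1 [order #1] limit_sell(price=99, qty=5): fills=none; bids=[-] asks=[#1:5@99]
After op 2 [order #2] market_buy(qty=2): fills=#2x#1:2@99; bids=[-] asks=[#1:3@99]
After op 3 [order #3] limit_sell(price=95, qty=1): fills=none; bids=[-] asks=[#3:1@95 #1:3@99]
After op 4 [order #4] limit_sell(price=99, qty=7): fills=none; bids=[-] asks=[#3:1@95 #1:3@99 #4:7@99]
After op 5 [order #5] limit_sell(price=95, qty=6): fills=none; bids=[-] asks=[#3:1@95 #5:6@95 #1:3@99 #4:7@99]
After op 6 [order #6] limit_buy(price=101, qty=6): fills=#6x#3:1@95 #6x#5:5@95; bids=[-] asks=[#5:1@95 #1:3@99 #4:7@99]
After op 7 [order #7] limit_buy(price=101, qty=9): fills=#7x#5:1@95 #7x#1:3@99 #7x#4:5@99; bids=[-] asks=[#4:2@99]

Answer: BIDS (highest first):
  (empty)
ASKS (lowest first):
  #4: 2@99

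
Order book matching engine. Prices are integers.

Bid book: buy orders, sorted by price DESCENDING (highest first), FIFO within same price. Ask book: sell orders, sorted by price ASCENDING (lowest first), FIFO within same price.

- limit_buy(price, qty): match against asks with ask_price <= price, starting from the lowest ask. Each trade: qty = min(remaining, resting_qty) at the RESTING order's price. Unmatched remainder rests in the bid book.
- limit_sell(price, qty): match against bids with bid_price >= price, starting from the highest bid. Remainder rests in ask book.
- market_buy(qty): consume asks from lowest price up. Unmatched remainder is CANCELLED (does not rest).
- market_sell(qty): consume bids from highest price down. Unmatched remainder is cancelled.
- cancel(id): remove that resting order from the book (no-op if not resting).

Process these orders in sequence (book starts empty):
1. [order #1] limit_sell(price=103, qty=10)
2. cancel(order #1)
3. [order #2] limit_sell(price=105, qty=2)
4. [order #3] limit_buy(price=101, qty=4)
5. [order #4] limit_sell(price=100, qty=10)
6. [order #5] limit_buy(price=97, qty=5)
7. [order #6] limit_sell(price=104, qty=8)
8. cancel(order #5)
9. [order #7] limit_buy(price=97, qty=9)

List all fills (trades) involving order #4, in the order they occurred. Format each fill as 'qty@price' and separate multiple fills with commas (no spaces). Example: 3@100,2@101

Answer: 4@101

Derivation:
After op 1 [order #1] limit_sell(price=103, qty=10): fills=none; bids=[-] asks=[#1:10@103]
After op 2 cancel(order #1): fills=none; bids=[-] asks=[-]
After op 3 [order #2] limit_sell(price=105, qty=2): fills=none; bids=[-] asks=[#2:2@105]
After op 4 [order #3] limit_buy(price=101, qty=4): fills=none; bids=[#3:4@101] asks=[#2:2@105]
After op 5 [order #4] limit_sell(price=100, qty=10): fills=#3x#4:4@101; bids=[-] asks=[#4:6@100 #2:2@105]
After op 6 [order #5] limit_buy(price=97, qty=5): fills=none; bids=[#5:5@97] asks=[#4:6@100 #2:2@105]
After op 7 [order #6] limit_sell(price=104, qty=8): fills=none; bids=[#5:5@97] asks=[#4:6@100 #6:8@104 #2:2@105]
After op 8 cancel(order #5): fills=none; bids=[-] asks=[#4:6@100 #6:8@104 #2:2@105]
After op 9 [order #7] limit_buy(price=97, qty=9): fills=none; bids=[#7:9@97] asks=[#4:6@100 #6:8@104 #2:2@105]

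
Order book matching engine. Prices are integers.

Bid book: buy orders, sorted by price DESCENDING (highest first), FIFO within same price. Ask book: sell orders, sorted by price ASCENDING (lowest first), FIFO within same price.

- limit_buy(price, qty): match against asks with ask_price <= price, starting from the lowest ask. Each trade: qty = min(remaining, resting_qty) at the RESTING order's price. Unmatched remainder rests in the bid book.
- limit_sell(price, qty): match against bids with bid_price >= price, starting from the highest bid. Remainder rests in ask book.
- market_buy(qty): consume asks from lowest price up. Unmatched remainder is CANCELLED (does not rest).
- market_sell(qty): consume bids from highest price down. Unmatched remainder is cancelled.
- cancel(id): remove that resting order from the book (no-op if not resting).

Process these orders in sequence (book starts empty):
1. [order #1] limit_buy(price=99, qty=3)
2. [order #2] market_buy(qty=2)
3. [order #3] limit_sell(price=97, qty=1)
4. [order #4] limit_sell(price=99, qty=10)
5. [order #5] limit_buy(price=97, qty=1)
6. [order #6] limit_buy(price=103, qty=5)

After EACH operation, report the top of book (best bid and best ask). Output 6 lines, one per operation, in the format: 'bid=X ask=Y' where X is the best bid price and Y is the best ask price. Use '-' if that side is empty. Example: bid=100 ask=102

After op 1 [order #1] limit_buy(price=99, qty=3): fills=none; bids=[#1:3@99] asks=[-]
After op 2 [order #2] market_buy(qty=2): fills=none; bids=[#1:3@99] asks=[-]
After op 3 [order #3] limit_sell(price=97, qty=1): fills=#1x#3:1@99; bids=[#1:2@99] asks=[-]
After op 4 [order #4] limit_sell(price=99, qty=10): fills=#1x#4:2@99; bids=[-] asks=[#4:8@99]
After op 5 [order #5] limit_buy(price=97, qty=1): fills=none; bids=[#5:1@97] asks=[#4:8@99]
After op 6 [order #6] limit_buy(price=103, qty=5): fills=#6x#4:5@99; bids=[#5:1@97] asks=[#4:3@99]

Answer: bid=99 ask=-
bid=99 ask=-
bid=99 ask=-
bid=- ask=99
bid=97 ask=99
bid=97 ask=99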